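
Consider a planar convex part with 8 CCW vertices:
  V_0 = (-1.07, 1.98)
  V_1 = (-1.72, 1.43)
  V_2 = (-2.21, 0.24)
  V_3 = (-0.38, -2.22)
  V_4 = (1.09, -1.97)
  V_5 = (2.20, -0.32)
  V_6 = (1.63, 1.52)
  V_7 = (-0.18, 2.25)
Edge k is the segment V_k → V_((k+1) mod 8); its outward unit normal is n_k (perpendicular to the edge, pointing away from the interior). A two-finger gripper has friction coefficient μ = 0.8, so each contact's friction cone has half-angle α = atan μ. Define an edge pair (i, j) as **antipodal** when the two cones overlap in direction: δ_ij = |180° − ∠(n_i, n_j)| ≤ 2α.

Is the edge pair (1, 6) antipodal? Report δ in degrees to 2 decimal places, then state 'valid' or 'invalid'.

δ = 90.42°, invalid

α = atan 0.8 = 38.66°;  2α = 77.32°
edge 1: e_1 = (-0.49, -1.19);  n_1 = (-0.9247, +0.3807)
edge 6: e_6 = (-1.81, +0.73);  n_6 = (+0.3740, +0.9274)
∠(n_1, n_6) = 89.58°
δ = |180° − 89.58°| = 90.42°
90.42° > 2α = 77.32°  →  invalid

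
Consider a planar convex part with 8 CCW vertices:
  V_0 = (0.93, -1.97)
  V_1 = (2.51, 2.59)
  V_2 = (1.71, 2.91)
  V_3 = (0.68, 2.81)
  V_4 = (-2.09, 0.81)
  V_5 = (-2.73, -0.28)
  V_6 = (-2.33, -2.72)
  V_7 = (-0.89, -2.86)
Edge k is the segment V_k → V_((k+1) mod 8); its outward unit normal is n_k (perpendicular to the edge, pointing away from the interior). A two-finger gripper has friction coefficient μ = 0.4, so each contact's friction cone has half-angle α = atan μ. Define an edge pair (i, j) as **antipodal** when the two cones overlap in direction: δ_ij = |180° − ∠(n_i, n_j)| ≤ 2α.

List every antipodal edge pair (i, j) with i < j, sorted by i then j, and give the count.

count = 9; pairs: (0,3), (0,4), (0,5), (1,6), (2,6), (2,7), (3,6), (3,7), (4,7)

α = atan 0.4 = 21.80°;  2α = 43.60°
n_0 = (+0.9449, -0.3274)
n_1 = (+0.3714, +0.9285)
n_2 = (-0.0966, +0.9953)
n_3 = (-0.5854, +0.8108)
n_4 = (-0.8623, +0.5063)
n_5 = (-0.9868, -0.1618)
n_6 = (-0.0968, -0.9953)
n_7 = (+0.4393, -0.8983)
  (0,1): δ = 92.69°  ·
  (0,2): δ = 65.34°  ·
  (0,3): δ = 35.06°  ✓
  (0,4): δ = 11.31°  ✓
  (0,5): δ = 28.42°  ✓
  (0,6): δ = 103.56°  ·
  (0,7): δ = 135.17°  ·
  (1,2): δ = 152.65°  ·
  (1,3): δ = 122.37°  ·
  (1,4): δ = 98.62°  ·
  (1,5): δ = 58.89°  ·
  (1,6): δ = 16.25°  ✓
  (1,7): δ = 47.86°  ·
  (2,3): δ = 149.72°  ·
  (2,4): δ = 125.96°  ·
  (2,5): δ = 86.24°  ·
  (2,6): δ = 11.10°  ✓
  (2,7): δ = 20.51°  ✓
  (3,4): δ = 156.25°  ·
  (3,5): δ = 116.52°  ·
  (3,6): δ = 41.38°  ✓
  (3,7): δ = 9.77°  ✓
  (4,5): δ = 140.27°  ·
  (4,6): δ = 65.13°  ·
  (4,7): δ = 33.52°  ✓
  (5,6): δ = 104.86°  ·
  (5,7): δ = 73.25°  ·
  (6,7): δ = 148.39°  ·
antipodal pairs: 9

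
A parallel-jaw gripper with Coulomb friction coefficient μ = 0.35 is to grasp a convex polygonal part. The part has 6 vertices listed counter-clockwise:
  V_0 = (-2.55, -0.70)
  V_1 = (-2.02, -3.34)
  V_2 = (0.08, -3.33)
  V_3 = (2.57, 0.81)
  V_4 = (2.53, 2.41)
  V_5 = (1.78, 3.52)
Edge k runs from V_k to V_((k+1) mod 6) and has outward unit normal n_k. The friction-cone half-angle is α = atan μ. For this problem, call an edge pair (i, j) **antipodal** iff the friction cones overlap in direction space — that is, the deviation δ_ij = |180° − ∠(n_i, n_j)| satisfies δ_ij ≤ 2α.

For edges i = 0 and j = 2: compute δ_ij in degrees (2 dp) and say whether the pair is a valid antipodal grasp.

α = atan 0.35 = 19.29°;  2α = 38.58°
edge 0: e_0 = (+0.53, -2.64);  n_0 = (-0.9804, -0.1968)
edge 2: e_2 = (+2.49, +4.14);  n_2 = (+0.8569, -0.5154)
∠(n_0, n_2) = 137.62°
δ = |180° − 137.62°| = 42.38°
42.38° > 2α = 38.58°  →  invalid

δ = 42.38°, invalid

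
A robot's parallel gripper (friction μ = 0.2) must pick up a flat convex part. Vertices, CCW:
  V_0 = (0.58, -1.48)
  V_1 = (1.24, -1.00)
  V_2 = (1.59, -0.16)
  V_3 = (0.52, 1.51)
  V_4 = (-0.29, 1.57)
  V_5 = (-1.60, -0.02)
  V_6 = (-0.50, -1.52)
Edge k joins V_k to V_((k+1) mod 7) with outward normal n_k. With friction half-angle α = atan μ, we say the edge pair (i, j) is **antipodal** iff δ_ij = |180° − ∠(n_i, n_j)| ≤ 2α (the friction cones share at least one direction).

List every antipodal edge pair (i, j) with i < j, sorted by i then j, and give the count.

α = atan 0.2 = 11.31°;  2α = 22.62°
n_0 = (+0.5882, -0.8087)
n_1 = (+0.9231, -0.3846)
n_2 = (+0.8420, +0.5395)
n_3 = (+0.0739, +0.9973)
n_4 = (-0.7718, +0.6359)
n_5 = (-0.8064, -0.5914)
n_6 = (+0.0370, -0.9993)
  (0,1): δ = 148.65°  ·
  (0,2): δ = 93.38°  ·
  (0,3): δ = 40.26°  ·
  (0,4): δ = 14.49°  ✓
  (0,5): δ = 90.23°  ·
  (0,6): δ = 146.09°  ·
  (1,2): δ = 124.73°  ·
  (1,3): δ = 71.62°  ·
  (1,4): δ = 16.87°  ✓
  (1,5): δ = 58.87°  ·
  (1,6): δ = 114.74°  ·
  (2,3): δ = 126.88°  ·
  (2,4): δ = 72.13°  ·
  (2,5): δ = 3.61°  ✓
  (2,6): δ = 59.47°  ·
  (3,4): δ = 125.25°  ·
  (3,5): δ = 49.51°  ·
  (3,6): δ = 6.36°  ✓
  (4,5): δ = 104.26°  ·
  (4,6): δ = 48.39°  ·
  (5,6): δ = 124.13°  ·
antipodal pairs: 4

count = 4; pairs: (0,4), (1,4), (2,5), (3,6)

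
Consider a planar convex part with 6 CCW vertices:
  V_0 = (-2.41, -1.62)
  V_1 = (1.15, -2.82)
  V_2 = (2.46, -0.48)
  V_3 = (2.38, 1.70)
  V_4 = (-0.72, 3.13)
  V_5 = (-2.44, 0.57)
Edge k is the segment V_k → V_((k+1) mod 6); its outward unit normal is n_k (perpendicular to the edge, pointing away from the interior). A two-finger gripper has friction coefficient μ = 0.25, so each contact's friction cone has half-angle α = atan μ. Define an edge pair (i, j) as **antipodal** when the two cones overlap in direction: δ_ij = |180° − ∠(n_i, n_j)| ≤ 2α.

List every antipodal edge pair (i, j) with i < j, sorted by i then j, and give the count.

count = 3; pairs: (0,3), (1,4), (2,5)

α = atan 0.25 = 14.04°;  2α = 28.07°
n_0 = (-0.3194, -0.9476)
n_1 = (+0.8726, -0.4885)
n_2 = (+0.9993, +0.0367)
n_3 = (+0.4189, +0.9080)
n_4 = (-0.8300, +0.5577)
n_5 = (-0.9999, -0.0137)
  (0,1): δ = 100.61°  ·
  (0,2): δ = 69.27°  ·
  (0,3): δ = 6.14°  ✓
  (0,4): δ = 74.73°  ·
  (0,5): δ = 109.41°  ·
  (1,2): δ = 148.66°  ·
  (1,3): δ = 85.52°  ·
  (1,4): δ = 4.65°  ✓
  (1,5): δ = 30.03°  ·
  (2,3): δ = 116.87°  ·
  (2,4): δ = 36.00°  ·
  (2,5): δ = 1.32°  ✓
  (3,4): δ = 99.13°  ·
  (3,5): δ = 64.45°  ·
  (4,5): δ = 145.32°  ·
antipodal pairs: 3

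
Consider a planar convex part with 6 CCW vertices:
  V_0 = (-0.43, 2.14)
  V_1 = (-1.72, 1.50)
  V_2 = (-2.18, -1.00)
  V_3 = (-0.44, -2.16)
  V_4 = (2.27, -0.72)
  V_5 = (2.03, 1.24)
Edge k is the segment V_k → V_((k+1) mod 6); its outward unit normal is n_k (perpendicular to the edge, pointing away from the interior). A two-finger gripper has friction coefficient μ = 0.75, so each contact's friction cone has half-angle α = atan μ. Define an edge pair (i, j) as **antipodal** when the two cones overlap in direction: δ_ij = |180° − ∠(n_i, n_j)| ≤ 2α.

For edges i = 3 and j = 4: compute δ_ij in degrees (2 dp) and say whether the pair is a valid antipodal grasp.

δ = 111.00°, invalid

α = atan 0.75 = 36.87°;  2α = 73.74°
edge 3: e_3 = (+2.71, +1.44);  n_3 = (+0.4692, -0.8831)
edge 4: e_4 = (-0.24, +1.96);  n_4 = (+0.9926, +0.1215)
∠(n_3, n_4) = 69.00°
δ = |180° − 69.00°| = 111.00°
111.00° > 2α = 73.74°  →  invalid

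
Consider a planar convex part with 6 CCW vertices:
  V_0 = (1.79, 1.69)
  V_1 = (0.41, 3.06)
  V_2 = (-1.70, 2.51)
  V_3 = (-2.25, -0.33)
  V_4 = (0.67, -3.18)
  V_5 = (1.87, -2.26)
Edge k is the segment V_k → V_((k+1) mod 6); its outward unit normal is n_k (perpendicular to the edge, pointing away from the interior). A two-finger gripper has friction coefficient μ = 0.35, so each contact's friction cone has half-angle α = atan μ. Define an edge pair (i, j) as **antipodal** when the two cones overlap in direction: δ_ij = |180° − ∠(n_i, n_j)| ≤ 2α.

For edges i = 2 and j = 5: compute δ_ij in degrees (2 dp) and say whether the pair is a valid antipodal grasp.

α = atan 0.35 = 19.29°;  2α = 38.58°
edge 2: e_2 = (-0.55, -2.84);  n_2 = (-0.9818, +0.1901)
edge 5: e_5 = (-0.08, +3.95);  n_5 = (+0.9998, +0.0202)
∠(n_2, n_5) = 167.88°
δ = |180° − 167.88°| = 12.12°
12.12° ≤ 2α = 38.58°  →  valid

δ = 12.12°, valid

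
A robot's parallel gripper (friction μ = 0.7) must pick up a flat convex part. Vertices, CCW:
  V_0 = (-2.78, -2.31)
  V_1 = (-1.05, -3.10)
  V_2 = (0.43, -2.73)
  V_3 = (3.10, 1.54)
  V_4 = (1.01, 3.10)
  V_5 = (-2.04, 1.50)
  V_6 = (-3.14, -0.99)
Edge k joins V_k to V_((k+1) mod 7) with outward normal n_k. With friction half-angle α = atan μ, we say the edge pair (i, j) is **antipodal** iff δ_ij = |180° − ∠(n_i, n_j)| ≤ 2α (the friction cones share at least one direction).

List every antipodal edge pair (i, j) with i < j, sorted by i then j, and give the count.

count = 9; pairs: (0,3), (0,4), (1,3), (1,4), (1,5), (2,4), (2,5), (2,6), (3,6)

α = atan 0.7 = 34.99°;  2α = 69.98°
n_0 = (-0.4154, -0.9096)
n_1 = (+0.2425, -0.9701)
n_2 = (+0.8479, -0.5302)
n_3 = (+0.5982, +0.8014)
n_4 = (-0.4645, +0.8855)
n_5 = (-0.9147, +0.4041)
n_6 = (-0.9648, -0.2631)
  (0,1): δ = 141.42°  ·
  (0,2): δ = 97.47°  ·
  (0,3): δ = 12.19°  ✓
  (0,4): δ = 52.22°  ✓
  (0,5): δ = 90.71°  ·
  (0,6): δ = 129.80°  ·
  (1,2): δ = 136.05°  ·
  (1,3): δ = 50.77°  ✓
  (1,4): δ = 13.64°  ✓
  (1,5): δ = 52.13°  ✓
  (1,6): δ = 91.22°  ·
  (2,3): δ = 94.72°  ·
  (2,4): δ = 30.30°  ✓
  (2,5): δ = 8.18°  ✓
  (2,6): δ = 47.27°  ✓
  (3,4): δ = 115.58°  ·
  (3,5): δ = 77.10°  ·
  (3,6): δ = 38.01°  ✓
  (4,5): δ = 141.52°  ·
  (4,6): δ = 102.43°  ·
  (5,6): δ = 140.91°  ·
antipodal pairs: 9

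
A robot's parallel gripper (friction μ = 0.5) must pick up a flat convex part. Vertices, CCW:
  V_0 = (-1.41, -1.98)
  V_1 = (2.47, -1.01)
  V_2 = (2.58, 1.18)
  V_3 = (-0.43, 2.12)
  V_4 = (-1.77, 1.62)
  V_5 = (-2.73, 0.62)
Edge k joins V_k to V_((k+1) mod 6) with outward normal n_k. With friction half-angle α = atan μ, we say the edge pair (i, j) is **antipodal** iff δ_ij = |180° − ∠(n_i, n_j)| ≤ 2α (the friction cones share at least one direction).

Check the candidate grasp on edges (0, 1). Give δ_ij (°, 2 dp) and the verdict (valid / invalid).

α = atan 0.5 = 26.57°;  2α = 53.13°
edge 0: e_0 = (+3.88, +0.97);  n_0 = (+0.2425, -0.9701)
edge 1: e_1 = (+0.11, +2.19);  n_1 = (+0.9987, -0.0502)
∠(n_0, n_1) = 73.09°
δ = |180° − 73.09°| = 106.91°
106.91° > 2α = 53.13°  →  invalid

δ = 106.91°, invalid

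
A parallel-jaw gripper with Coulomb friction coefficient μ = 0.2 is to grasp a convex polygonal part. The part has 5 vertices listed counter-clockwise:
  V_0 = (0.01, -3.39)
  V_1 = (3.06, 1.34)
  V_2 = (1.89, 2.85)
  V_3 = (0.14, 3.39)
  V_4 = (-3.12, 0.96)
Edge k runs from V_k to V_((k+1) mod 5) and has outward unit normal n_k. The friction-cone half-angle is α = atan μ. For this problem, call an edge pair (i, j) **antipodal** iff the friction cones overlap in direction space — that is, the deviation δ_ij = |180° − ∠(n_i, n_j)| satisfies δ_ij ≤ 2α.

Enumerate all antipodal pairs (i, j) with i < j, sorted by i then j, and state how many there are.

count = 2; pairs: (0,3), (1,4)

α = atan 0.2 = 11.31°;  2α = 22.62°
n_0 = (+0.8404, -0.5419)
n_1 = (+0.7905, +0.6125)
n_2 = (+0.2949, +0.9555)
n_3 = (-0.5976, +0.8018)
n_4 = (-0.8117, -0.5841)
  (0,1): δ = 109.42°  ·
  (0,2): δ = 74.33°  ·
  (0,3): δ = 20.48°  ✓
  (0,4): δ = 68.55°  ·
  (1,2): δ = 144.92°  ·
  (1,3): δ = 91.07°  ·
  (1,4): δ = 2.03°  ✓
  (2,3): δ = 126.15°  ·
  (2,4): δ = 37.11°  ·
  (3,4): δ = 90.96°  ·
antipodal pairs: 2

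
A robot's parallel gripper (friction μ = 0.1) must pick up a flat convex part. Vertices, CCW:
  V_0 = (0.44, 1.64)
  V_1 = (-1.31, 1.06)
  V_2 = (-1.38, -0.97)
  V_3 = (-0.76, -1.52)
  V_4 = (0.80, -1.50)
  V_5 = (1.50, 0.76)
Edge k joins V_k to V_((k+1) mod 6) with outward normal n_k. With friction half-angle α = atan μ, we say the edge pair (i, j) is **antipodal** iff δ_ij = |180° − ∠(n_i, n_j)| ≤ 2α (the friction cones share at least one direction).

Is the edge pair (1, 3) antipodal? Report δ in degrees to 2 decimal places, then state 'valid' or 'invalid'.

α = atan 0.1 = 5.71°;  2α = 11.42°
edge 1: e_1 = (-0.07, -2.03);  n_1 = (-0.9994, +0.0345)
edge 3: e_3 = (+1.56, +0.02);  n_3 = (+0.0128, -0.9999)
∠(n_1, n_3) = 92.71°
δ = |180° − 92.71°| = 87.29°
87.29° > 2α = 11.42°  →  invalid

δ = 87.29°, invalid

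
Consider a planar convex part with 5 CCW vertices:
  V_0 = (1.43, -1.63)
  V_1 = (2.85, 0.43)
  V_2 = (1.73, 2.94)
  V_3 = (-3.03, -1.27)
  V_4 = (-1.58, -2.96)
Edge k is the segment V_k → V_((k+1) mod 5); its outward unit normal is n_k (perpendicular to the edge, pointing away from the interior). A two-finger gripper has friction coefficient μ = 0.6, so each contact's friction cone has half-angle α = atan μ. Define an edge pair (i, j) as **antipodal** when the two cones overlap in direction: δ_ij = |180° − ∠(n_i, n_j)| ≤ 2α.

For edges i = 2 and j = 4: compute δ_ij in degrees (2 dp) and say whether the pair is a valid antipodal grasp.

α = atan 0.6 = 30.96°;  2α = 61.93°
edge 2: e_2 = (-4.76, -4.21);  n_2 = (-0.6625, +0.7491)
edge 4: e_4 = (+3.01, +1.33);  n_4 = (+0.4042, -0.9147)
∠(n_2, n_4) = 162.35°
δ = |180° − 162.35°| = 17.65°
17.65° ≤ 2α = 61.93°  →  valid

δ = 17.65°, valid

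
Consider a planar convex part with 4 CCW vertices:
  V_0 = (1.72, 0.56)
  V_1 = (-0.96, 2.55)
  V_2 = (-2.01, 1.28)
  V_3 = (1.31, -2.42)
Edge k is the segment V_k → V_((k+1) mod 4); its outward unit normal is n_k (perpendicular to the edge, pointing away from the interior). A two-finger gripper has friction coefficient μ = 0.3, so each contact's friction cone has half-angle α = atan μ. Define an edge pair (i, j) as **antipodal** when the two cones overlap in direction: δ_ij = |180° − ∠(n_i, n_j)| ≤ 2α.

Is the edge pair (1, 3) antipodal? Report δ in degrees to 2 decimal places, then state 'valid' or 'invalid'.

α = atan 0.3 = 16.70°;  2α = 33.40°
edge 1: e_1 = (-1.05, -1.27);  n_1 = (-0.7707, +0.6372)
edge 3: e_3 = (+0.41, +2.98);  n_3 = (+0.9907, -0.1363)
∠(n_1, n_3) = 148.25°
δ = |180° − 148.25°| = 31.75°
31.75° ≤ 2α = 33.40°  →  valid

δ = 31.75°, valid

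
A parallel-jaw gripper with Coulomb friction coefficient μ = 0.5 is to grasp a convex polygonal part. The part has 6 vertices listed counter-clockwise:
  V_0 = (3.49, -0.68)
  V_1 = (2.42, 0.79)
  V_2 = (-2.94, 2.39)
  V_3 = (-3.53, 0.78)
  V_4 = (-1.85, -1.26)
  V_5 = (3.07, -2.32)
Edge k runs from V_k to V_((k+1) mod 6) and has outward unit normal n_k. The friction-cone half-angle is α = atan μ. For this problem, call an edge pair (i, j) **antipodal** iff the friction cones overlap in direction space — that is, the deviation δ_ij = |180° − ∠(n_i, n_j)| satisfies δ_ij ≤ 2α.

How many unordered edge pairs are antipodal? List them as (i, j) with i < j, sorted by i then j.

count = 5; pairs: (0,3), (0,4), (1,3), (1,4), (2,5)

α = atan 0.5 = 26.57°;  2α = 53.13°
n_0 = (+0.8085, +0.5885)
n_1 = (+0.2860, +0.9582)
n_2 = (-0.9389, +0.3441)
n_3 = (-0.7719, -0.6357)
n_4 = (-0.2106, -0.9776)
n_5 = (+0.9687, -0.2481)
  (0,1): δ = 142.67°  ·
  (0,2): δ = 56.18°  ·
  (0,3): δ = 3.42°  ✓
  (0,4): δ = 41.79°  ✓
  (0,5): δ = 129.58°  ·
  (1,2): δ = 93.51°  ·
  (1,3): δ = 33.91°  ✓
  (1,4): δ = 4.46°  ✓
  (1,5): δ = 92.26°  ·
  (2,3): δ = 120.40°  ·
  (2,4): δ = 82.03°  ·
  (2,5): δ = 5.76°  ✓
  (3,4): δ = 141.63°  ·
  (3,5): δ = 53.84°  ·
  (4,5): δ = 92.21°  ·
antipodal pairs: 5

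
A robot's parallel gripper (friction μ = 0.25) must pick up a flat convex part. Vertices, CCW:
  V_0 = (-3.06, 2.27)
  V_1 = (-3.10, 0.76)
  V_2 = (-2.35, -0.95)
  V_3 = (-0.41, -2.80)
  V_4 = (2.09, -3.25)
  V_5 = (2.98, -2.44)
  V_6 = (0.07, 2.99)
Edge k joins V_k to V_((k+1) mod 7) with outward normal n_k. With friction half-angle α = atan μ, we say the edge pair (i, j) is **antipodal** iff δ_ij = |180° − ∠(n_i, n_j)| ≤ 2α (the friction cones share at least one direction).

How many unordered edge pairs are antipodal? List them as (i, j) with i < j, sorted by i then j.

α = atan 0.25 = 14.04°;  2α = 28.07°
n_0 = (-0.9996, +0.0265)
n_1 = (-0.9158, -0.4017)
n_2 = (-0.6901, -0.7237)
n_3 = (-0.1772, -0.9842)
n_4 = (+0.6731, -0.7396)
n_5 = (+0.8814, +0.4724)
n_6 = (-0.2242, +0.9745)
  (0,1): δ = 154.80°  ·
  (0,2): δ = 132.12°  ·
  (0,3): δ = 98.69°  ·
  (0,4): δ = 46.18°  ·
  (0,5): δ = 29.70°  ·
  (0,6): δ = 104.47°  ·
  (1,2): δ = 157.32°  ·
  (1,3): δ = 123.89°  ·
  (1,4): δ = 71.38°  ·
  (1,5): δ = 4.51°  ✓
  (1,6): δ = 79.27°  ·
  (2,3): δ = 146.56°  ·
  (2,4): δ = 94.05°  ·
  (2,5): δ = 18.17°  ✓
  (2,6): δ = 56.59°  ·
  (3,4): δ = 127.49°  ·
  (3,5): δ = 51.61°  ·
  (3,6): δ = 23.16°  ✓
  (4,5): δ = 104.12°  ·
  (4,6): δ = 29.35°  ·
  (5,6): δ = 105.23°  ·
antipodal pairs: 3

count = 3; pairs: (1,5), (2,5), (3,6)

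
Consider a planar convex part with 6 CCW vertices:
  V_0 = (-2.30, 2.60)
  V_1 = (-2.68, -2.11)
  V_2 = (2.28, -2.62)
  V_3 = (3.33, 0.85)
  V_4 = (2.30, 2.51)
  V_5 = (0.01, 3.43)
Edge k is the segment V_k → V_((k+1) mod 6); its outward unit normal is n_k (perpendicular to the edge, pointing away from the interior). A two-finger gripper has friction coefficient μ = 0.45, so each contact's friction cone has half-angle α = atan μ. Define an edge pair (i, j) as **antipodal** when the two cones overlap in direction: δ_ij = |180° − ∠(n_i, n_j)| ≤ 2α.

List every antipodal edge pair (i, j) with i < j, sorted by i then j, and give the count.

α = atan 0.45 = 24.23°;  2α = 48.46°
n_0 = (-0.9968, +0.0804)
n_1 = (-0.1023, -0.9948)
n_2 = (+0.9571, -0.2896)
n_3 = (+0.8497, +0.5272)
n_4 = (+0.3728, +0.9279)
n_5 = (-0.3381, +0.9411)
  (0,1): δ = 91.26°  ·
  (0,2): δ = 12.22°  ✓
  (0,3): δ = 36.43°  ✓
  (0,4): δ = 72.72°  ·
  (0,5): δ = 114.38°  ·
  (1,2): δ = 100.96°  ·
  (1,3): δ = 52.31°  ·
  (1,4): δ = 16.02°  ✓
  (1,5): δ = 25.63°  ✓
  (2,3): δ = 131.35°  ·
  (2,4): δ = 95.05°  ·
  (2,5): δ = 53.40°  ·
  (3,4): δ = 143.71°  ·
  (3,5): δ = 102.06°  ·
  (4,5): δ = 138.35°  ·
antipodal pairs: 4

count = 4; pairs: (0,2), (0,3), (1,4), (1,5)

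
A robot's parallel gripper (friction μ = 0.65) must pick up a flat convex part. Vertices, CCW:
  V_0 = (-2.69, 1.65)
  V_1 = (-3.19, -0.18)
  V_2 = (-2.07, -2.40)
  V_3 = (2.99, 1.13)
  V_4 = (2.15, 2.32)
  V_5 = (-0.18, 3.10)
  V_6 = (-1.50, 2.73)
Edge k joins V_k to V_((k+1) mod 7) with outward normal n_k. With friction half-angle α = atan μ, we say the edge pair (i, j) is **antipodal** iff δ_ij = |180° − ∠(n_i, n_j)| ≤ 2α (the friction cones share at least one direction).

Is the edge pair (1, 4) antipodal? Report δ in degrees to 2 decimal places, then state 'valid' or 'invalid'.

α = atan 0.65 = 33.02°;  2α = 66.05°
edge 1: e_1 = (+1.12, -2.22);  n_1 = (-0.8928, -0.4504)
edge 4: e_4 = (-2.33, +0.78);  n_4 = (+0.3174, +0.9483)
∠(n_1, n_4) = 135.28°
δ = |180° − 135.28°| = 44.72°
44.72° ≤ 2α = 66.05°  →  valid

δ = 44.72°, valid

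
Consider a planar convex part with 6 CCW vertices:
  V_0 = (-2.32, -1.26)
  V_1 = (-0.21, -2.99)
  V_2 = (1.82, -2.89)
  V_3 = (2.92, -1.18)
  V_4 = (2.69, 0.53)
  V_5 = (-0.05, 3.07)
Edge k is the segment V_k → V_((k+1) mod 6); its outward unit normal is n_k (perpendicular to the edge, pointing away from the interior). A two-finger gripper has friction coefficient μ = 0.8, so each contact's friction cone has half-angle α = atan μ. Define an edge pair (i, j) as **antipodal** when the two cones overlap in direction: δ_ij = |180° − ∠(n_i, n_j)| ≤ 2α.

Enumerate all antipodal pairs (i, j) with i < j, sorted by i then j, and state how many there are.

count = 7; pairs: (0,3), (0,4), (1,4), (1,5), (2,5), (3,5), (4,5)

α = atan 0.8 = 38.66°;  2α = 77.32°
n_0 = (-0.6340, -0.7733)
n_1 = (+0.0492, -0.9988)
n_2 = (+0.8410, -0.5410)
n_3 = (+0.9911, +0.1333)
n_4 = (+0.6798, +0.7334)
n_5 = (-0.8857, +0.4643)
  (0,1): δ = 137.83°  ·
  (0,2): δ = 83.40°  ·
  (0,3): δ = 42.99°  ✓
  (0,4): δ = 3.48°  ✓
  (0,5): δ = 101.68°  ·
  (1,2): δ = 125.57°  ·
  (1,3): δ = 85.16°  ·
  (1,4): δ = 45.65°  ✓
  (1,5): δ = 59.51°  ✓
  (2,3): δ = 139.59°  ·
  (2,4): δ = 100.08°  ·
  (2,5): δ = 5.09°  ✓
  (3,4): δ = 140.49°  ·
  (3,5): δ = 35.33°  ✓
  (4,5): δ = 74.84°  ✓
antipodal pairs: 7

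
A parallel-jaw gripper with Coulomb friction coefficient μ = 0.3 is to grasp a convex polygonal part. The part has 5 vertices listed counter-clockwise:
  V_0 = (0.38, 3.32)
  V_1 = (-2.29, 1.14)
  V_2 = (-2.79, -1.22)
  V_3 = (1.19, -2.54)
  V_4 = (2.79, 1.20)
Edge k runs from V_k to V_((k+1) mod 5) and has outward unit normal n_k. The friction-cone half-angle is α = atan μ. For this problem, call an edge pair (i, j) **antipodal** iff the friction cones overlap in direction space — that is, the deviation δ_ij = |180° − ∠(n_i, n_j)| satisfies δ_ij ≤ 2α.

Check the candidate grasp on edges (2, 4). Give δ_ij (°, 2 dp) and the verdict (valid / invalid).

δ = 22.99°, valid

α = atan 0.3 = 16.70°;  2α = 33.40°
edge 2: e_2 = (+3.98, -1.32);  n_2 = (-0.3148, -0.9492)
edge 4: e_4 = (-2.41, +2.12);  n_4 = (+0.6605, +0.7508)
∠(n_2, n_4) = 157.01°
δ = |180° − 157.01°| = 22.99°
22.99° ≤ 2α = 33.40°  →  valid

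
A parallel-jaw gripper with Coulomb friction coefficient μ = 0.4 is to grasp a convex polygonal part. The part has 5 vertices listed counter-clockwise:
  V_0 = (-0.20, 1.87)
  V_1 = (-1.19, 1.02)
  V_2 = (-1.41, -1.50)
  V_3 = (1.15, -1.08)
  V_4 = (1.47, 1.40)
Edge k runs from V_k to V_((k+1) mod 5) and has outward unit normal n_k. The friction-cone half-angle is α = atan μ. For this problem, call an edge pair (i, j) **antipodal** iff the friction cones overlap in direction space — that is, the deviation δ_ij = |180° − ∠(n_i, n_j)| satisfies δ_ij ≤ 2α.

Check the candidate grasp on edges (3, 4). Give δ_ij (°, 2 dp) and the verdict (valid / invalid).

α = atan 0.4 = 21.80°;  2α = 43.60°
edge 3: e_3 = (+0.32, +2.48);  n_3 = (+0.9918, -0.1280)
edge 4: e_4 = (-1.67, +0.47);  n_4 = (+0.2709, +0.9626)
∠(n_3, n_4) = 81.63°
δ = |180° − 81.63°| = 98.37°
98.37° > 2α = 43.60°  →  invalid

δ = 98.37°, invalid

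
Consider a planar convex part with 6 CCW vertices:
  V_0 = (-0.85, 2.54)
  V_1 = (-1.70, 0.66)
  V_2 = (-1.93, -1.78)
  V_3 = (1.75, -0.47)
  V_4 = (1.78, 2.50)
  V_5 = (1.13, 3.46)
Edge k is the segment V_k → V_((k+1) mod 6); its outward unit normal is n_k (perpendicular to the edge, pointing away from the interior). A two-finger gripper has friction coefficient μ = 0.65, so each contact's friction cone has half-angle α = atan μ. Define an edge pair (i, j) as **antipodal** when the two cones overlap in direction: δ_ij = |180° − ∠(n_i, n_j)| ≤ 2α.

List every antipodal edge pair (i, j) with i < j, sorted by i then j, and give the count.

count = 8; pairs: (0,2), (0,3), (0,4), (1,2), (1,3), (1,4), (2,5), (3,5)

α = atan 0.65 = 33.02°;  2α = 66.05°
n_0 = (-0.9112, +0.4120)
n_1 = (-0.9956, +0.0938)
n_2 = (+0.3354, -0.9421)
n_3 = (+0.9999, -0.0101)
n_4 = (+0.8280, +0.5607)
n_5 = (-0.4214, +0.9069)
  (0,1): δ = 161.06°  ·
  (0,2): δ = 46.08°  ✓
  (0,3): δ = 23.75°  ✓
  (0,4): δ = 58.43°  ✓
  (0,5): δ = 139.25°  ·
  (1,2): δ = 65.02°  ✓
  (1,3): δ = 4.81°  ✓
  (1,4): δ = 39.49°  ✓
  (1,5): δ = 120.31°  ·
  (2,3): δ = 110.17°  ·
  (2,4): δ = 75.49°  ·
  (2,5): δ = 5.33°  ✓
  (3,4): δ = 145.32°  ·
  (3,5): δ = 64.50°  ✓
  (4,5): δ = 99.18°  ·
antipodal pairs: 8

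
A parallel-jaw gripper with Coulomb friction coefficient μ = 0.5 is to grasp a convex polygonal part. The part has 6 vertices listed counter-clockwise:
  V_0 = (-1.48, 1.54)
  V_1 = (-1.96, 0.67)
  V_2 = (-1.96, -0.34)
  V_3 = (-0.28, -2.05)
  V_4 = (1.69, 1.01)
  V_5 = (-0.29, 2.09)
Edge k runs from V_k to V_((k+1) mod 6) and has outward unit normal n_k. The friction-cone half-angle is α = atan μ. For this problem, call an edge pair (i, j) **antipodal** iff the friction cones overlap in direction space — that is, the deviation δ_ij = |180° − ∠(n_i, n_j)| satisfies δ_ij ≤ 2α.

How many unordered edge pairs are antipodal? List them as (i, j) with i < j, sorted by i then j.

α = atan 0.5 = 26.57°;  2α = 53.13°
n_0 = (-0.8756, +0.4831)
n_1 = (-1.0000, -0.0000)
n_2 = (-0.7133, -0.7008)
n_3 = (+0.8408, -0.5413)
n_4 = (+0.4789, +0.8779)
n_5 = (-0.4195, +0.9077)
  (0,1): δ = 151.11°  ·
  (0,2): δ = 106.62°  ·
  (0,3): δ = 3.89°  ✓
  (0,4): δ = 90.28°  ·
  (0,5): δ = 143.69°  ·
  (1,2): δ = 135.51°  ·
  (1,3): δ = 32.77°  ✓
  (1,4): δ = 61.39°  ·
  (1,5): δ = 114.81°  ·
  (2,3): δ = 77.27°  ·
  (2,4): δ = 16.90°  ✓
  (2,5): δ = 70.31°  ·
  (3,4): δ = 85.84°  ·
  (3,5): δ = 32.42°  ✓
  (4,5): δ = 126.58°  ·
antipodal pairs: 4

count = 4; pairs: (0,3), (1,3), (2,4), (3,5)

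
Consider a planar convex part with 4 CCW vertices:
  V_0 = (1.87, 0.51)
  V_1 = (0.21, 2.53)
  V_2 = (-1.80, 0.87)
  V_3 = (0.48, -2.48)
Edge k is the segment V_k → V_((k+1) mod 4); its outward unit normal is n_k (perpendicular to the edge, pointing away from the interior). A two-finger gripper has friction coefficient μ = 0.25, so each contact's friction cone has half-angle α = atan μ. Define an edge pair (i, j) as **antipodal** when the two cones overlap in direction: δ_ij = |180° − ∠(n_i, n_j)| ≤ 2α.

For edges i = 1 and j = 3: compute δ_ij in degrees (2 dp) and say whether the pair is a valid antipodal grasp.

α = atan 0.25 = 14.04°;  2α = 28.07°
edge 1: e_1 = (-2.01, -1.66);  n_1 = (-0.6368, +0.7710)
edge 3: e_3 = (+1.39, +2.99);  n_3 = (+0.9068, -0.4216)
∠(n_1, n_3) = 154.49°
δ = |180° − 154.49°| = 25.51°
25.51° ≤ 2α = 28.07°  →  valid

δ = 25.51°, valid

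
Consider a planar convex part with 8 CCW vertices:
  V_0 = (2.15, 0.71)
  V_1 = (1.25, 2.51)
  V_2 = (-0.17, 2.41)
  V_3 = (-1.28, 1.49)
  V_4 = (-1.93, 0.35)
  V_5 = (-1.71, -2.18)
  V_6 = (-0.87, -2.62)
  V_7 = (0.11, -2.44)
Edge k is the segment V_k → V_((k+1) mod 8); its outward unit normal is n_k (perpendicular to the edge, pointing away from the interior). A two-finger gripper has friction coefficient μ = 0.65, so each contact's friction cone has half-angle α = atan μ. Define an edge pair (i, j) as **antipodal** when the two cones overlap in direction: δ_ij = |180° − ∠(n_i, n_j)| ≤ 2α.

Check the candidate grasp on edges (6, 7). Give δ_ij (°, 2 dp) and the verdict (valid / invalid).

α = atan 0.65 = 33.02°;  2α = 66.05°
edge 6: e_6 = (+0.98, +0.18);  n_6 = (+0.1807, -0.9835)
edge 7: e_7 = (+2.04, +3.15);  n_7 = (+0.8394, -0.5436)
∠(n_6, n_7) = 46.66°
δ = |180° − 46.66°| = 133.34°
133.34° > 2α = 66.05°  →  invalid

δ = 133.34°, invalid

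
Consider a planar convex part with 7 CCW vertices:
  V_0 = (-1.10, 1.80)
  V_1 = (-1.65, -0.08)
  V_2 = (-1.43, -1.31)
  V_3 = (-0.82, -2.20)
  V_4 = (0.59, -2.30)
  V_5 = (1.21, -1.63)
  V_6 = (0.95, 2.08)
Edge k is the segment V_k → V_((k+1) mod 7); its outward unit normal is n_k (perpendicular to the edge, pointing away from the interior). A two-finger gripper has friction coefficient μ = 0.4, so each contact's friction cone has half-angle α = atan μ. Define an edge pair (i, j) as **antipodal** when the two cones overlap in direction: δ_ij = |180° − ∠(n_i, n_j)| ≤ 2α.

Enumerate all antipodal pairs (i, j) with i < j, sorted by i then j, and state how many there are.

α = atan 0.4 = 21.80°;  2α = 43.60°
n_0 = (-0.9598, +0.2808)
n_1 = (-0.9844, -0.1761)
n_2 = (-0.8249, -0.5653)
n_3 = (-0.0707, -0.9975)
n_4 = (+0.7340, -0.6792)
n_5 = (+0.9976, +0.0699)
n_6 = (-0.1353, +0.9908)
  (0,1): δ = 153.55°  ·
  (0,2): δ = 129.27°  ·
  (0,3): δ = 77.75°  ·
  (0,4): δ = 26.47°  ✓
  (0,5): δ = 20.32°  ✓
  (0,6): δ = 114.08°  ·
  (1,2): δ = 155.71°  ·
  (1,3): δ = 104.20°  ·
  (1,4): δ = 52.92°  ·
  (1,5): δ = 6.13°  ✓
  (1,6): δ = 87.64°  ·
  (2,3): δ = 128.48°  ·
  (2,4): δ = 77.21°  ·
  (2,5): δ = 30.42°  ✓
  (2,6): δ = 63.35°  ·
  (3,4): δ = 128.72°  ·
  (3,5): δ = 81.93°  ·
  (3,6): δ = 11.83°  ✓
  (4,5): δ = 133.21°  ·
  (4,6): δ = 39.44°  ✓
  (5,6): δ = 86.23°  ·
antipodal pairs: 6

count = 6; pairs: (0,4), (0,5), (1,5), (2,5), (3,6), (4,6)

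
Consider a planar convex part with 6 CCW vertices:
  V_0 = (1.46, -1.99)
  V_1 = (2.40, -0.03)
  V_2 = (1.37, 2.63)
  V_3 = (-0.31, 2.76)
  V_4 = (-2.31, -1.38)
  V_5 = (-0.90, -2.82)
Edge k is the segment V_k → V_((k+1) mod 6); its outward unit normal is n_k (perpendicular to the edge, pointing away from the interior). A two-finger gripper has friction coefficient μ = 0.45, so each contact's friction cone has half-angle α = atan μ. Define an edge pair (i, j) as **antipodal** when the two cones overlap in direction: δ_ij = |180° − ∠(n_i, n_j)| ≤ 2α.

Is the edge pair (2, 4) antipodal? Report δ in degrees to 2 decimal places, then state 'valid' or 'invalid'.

α = atan 0.45 = 24.23°;  2α = 48.46°
edge 2: e_2 = (-1.68, +0.13);  n_2 = (+0.0772, +0.9970)
edge 4: e_4 = (+1.41, -1.44);  n_4 = (-0.7145, -0.6996)
∠(n_2, n_4) = 138.82°
δ = |180° − 138.82°| = 41.18°
41.18° ≤ 2α = 48.46°  →  valid

δ = 41.18°, valid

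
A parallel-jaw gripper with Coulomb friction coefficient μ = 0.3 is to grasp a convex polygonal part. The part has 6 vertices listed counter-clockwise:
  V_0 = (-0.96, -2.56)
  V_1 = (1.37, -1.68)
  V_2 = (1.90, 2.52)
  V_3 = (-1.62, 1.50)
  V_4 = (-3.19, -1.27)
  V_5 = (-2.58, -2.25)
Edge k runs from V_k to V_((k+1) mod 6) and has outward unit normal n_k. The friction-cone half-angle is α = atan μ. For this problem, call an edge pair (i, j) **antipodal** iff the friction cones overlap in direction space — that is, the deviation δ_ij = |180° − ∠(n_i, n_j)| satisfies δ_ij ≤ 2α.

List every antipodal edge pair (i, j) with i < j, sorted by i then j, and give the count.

count = 3; pairs: (0,2), (1,3), (2,5)

α = atan 0.3 = 16.70°;  2α = 33.40°
n_0 = (+0.3533, -0.9355)
n_1 = (+0.9921, -0.1252)
n_2 = (-0.2783, +0.9605)
n_3 = (-0.8700, +0.4931)
n_4 = (-0.8490, -0.5284)
n_5 = (-0.1879, -0.9822)
  (0,1): δ = 117.88°  ·
  (0,2): δ = 4.53°  ✓
  (0,3): δ = 39.77°  ·
  (0,4): δ = 101.21°  ·
  (0,5): δ = 148.48°  ·
  (1,2): δ = 66.65°  ·
  (1,3): δ = 22.35°  ✓
  (1,4): δ = 39.09°  ·
  (1,5): δ = 86.36°  ·
  (2,3): δ = 135.70°  ·
  (2,4): δ = 74.26°  ·
  (2,5): δ = 26.99°  ✓
  (3,4): δ = 118.56°  ·
  (3,5): δ = 71.29°  ·
  (4,5): δ = 132.73°  ·
antipodal pairs: 3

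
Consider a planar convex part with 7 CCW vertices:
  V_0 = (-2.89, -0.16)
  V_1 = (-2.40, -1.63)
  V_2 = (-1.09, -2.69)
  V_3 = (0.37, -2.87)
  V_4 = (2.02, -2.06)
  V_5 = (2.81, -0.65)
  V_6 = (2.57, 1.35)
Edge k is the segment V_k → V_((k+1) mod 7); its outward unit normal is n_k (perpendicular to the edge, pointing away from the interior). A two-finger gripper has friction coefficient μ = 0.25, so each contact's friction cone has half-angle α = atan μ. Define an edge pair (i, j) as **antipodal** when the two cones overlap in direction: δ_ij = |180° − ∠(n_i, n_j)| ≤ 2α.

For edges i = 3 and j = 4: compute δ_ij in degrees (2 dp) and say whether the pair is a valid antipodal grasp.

δ = 145.41°, invalid

α = atan 0.25 = 14.04°;  2α = 28.07°
edge 3: e_3 = (+1.65, +0.81);  n_3 = (+0.4407, -0.8977)
edge 4: e_4 = (+0.79, +1.41);  n_4 = (+0.8724, -0.4888)
∠(n_3, n_4) = 34.59°
δ = |180° − 34.59°| = 145.41°
145.41° > 2α = 28.07°  →  invalid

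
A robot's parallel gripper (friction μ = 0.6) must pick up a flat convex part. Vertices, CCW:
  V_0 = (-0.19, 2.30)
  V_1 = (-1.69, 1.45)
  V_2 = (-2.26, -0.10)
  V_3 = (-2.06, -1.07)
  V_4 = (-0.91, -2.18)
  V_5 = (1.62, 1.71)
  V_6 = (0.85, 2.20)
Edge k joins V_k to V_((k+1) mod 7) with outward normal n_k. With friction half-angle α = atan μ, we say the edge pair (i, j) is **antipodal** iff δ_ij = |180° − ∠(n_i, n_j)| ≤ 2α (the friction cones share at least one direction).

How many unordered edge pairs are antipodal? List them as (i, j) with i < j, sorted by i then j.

count = 6; pairs: (0,4), (1,4), (2,4), (2,5), (3,5), (3,6)

α = atan 0.6 = 30.96°;  2α = 61.93°
n_0 = (-0.4930, +0.8700)
n_1 = (-0.9385, +0.3451)
n_2 = (-0.9794, -0.2019)
n_3 = (-0.6945, -0.7195)
n_4 = (+0.8383, -0.5452)
n_5 = (+0.5369, +0.8437)
n_6 = (+0.0957, +0.9954)
  (0,1): δ = 139.73°  ·
  (0,2): δ = 107.89°  ·
  (0,3): δ = 73.52°  ·
  (0,4): δ = 27.42°  ✓
  (0,5): δ = 117.99°  ·
  (0,6): δ = 144.97°  ·
  (1,2): δ = 148.16°  ·
  (1,3): δ = 113.80°  ·
  (1,4): δ = 12.85°  ✓
  (1,5): δ = 77.72°  ·
  (1,6): δ = 104.70°  ·
  (2,3): δ = 145.64°  ·
  (2,4): δ = 44.69°  ✓
  (2,5): δ = 45.88°  ✓
  (2,6): δ = 72.86°  ·
  (3,4): δ = 79.05°  ·
  (3,5): δ = 11.51°  ✓
  (3,6): δ = 38.49°  ✓
  (4,5): δ = 89.43°  ·
  (4,6): δ = 62.45°  ·
  (5,6): δ = 153.02°  ·
antipodal pairs: 6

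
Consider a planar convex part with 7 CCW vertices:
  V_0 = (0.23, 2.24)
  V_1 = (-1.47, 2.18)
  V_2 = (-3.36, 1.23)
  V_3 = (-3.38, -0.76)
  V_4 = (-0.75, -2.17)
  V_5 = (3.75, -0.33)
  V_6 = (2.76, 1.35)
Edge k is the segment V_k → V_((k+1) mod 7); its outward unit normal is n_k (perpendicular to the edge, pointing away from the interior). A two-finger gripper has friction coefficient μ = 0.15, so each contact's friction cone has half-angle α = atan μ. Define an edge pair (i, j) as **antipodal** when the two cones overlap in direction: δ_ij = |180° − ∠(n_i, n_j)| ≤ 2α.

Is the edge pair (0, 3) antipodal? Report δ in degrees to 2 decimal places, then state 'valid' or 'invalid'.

δ = 30.22°, invalid

α = atan 0.15 = 8.53°;  2α = 17.06°
edge 0: e_0 = (-1.70, -0.06);  n_0 = (-0.0353, +0.9994)
edge 3: e_3 = (+2.63, -1.41);  n_3 = (-0.4725, -0.8813)
∠(n_0, n_3) = 149.78°
δ = |180° − 149.78°| = 30.22°
30.22° > 2α = 17.06°  →  invalid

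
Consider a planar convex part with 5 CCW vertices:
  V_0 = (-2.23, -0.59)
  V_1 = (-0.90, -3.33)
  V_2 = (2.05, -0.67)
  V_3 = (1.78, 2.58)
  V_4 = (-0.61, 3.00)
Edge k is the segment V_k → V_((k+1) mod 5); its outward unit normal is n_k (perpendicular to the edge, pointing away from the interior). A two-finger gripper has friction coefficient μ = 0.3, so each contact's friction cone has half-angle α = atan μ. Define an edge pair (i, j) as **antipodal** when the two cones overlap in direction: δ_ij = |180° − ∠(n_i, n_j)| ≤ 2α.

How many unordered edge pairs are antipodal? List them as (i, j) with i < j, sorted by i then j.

α = atan 0.3 = 16.70°;  2α = 33.40°
n_0 = (-0.8996, -0.4367)
n_1 = (+0.6697, -0.7427)
n_2 = (+0.9966, +0.0828)
n_3 = (+0.1731, +0.9849)
n_4 = (-0.9115, +0.4113)
  (0,1): δ = 73.85°  ·
  (0,2): δ = 21.14°  ✓
  (0,3): δ = 54.14°  ·
  (0,4): δ = 129.82°  ·
  (1,2): δ = 127.29°  ·
  (1,3): δ = 52.01°  ·
  (1,4): δ = 23.67°  ✓
  (2,3): δ = 104.72°  ·
  (2,4): δ = 29.04°  ✓
  (3,4): δ = 104.32°  ·
antipodal pairs: 3

count = 3; pairs: (0,2), (1,4), (2,4)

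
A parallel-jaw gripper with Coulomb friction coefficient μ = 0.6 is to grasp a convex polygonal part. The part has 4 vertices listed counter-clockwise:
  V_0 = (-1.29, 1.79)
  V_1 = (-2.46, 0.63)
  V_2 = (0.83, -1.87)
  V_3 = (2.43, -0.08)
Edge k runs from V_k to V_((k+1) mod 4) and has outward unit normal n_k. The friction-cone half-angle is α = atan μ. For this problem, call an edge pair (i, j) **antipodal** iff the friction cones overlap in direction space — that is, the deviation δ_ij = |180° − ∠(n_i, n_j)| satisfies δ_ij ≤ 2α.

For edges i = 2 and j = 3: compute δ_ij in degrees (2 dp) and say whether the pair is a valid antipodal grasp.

δ = 74.90°, invalid

α = atan 0.6 = 30.96°;  2α = 61.93°
edge 2: e_2 = (+1.60, +1.79);  n_2 = (+0.7456, -0.6664)
edge 3: e_3 = (-3.72, +1.87);  n_3 = (+0.4491, +0.8935)
∠(n_2, n_3) = 105.10°
δ = |180° − 105.10°| = 74.90°
74.90° > 2α = 61.93°  →  invalid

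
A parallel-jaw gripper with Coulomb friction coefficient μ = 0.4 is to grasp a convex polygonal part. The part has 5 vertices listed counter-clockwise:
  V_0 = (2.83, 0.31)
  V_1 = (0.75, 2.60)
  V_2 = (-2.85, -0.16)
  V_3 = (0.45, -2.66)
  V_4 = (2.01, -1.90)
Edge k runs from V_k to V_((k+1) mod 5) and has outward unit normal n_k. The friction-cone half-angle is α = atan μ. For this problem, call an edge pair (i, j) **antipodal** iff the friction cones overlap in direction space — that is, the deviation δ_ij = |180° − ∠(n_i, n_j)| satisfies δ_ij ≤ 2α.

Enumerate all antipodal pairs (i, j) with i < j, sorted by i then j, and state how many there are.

α = atan 0.4 = 21.80°;  2α = 43.60°
n_0 = (+0.7402, +0.6724)
n_1 = (-0.6084, +0.7936)
n_2 = (-0.6039, -0.7971)
n_3 = (+0.4380, -0.8990)
n_4 = (+0.9375, -0.3479)
  (0,1): δ = 94.77°  ·
  (0,2): δ = 10.60°  ✓
  (0,3): δ = 73.73°  ·
  (0,4): δ = 117.39°  ·
  (1,2): δ = 74.62°  ·
  (1,3): δ = 11.50°  ✓
  (1,4): δ = 32.17°  ✓
  (2,3): δ = 116.88°  ·
  (2,4): δ = 73.21°  ·
  (3,4): δ = 136.33°  ·
antipodal pairs: 3

count = 3; pairs: (0,2), (1,3), (1,4)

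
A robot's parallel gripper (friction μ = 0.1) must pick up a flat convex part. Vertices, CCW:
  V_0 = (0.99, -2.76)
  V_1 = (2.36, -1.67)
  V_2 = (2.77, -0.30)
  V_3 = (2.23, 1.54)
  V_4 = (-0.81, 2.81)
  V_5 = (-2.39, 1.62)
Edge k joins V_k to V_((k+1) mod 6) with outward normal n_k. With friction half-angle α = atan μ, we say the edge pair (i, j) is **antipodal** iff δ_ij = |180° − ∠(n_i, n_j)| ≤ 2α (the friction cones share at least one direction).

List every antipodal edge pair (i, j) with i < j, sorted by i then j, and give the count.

count = 1; pairs: (0,4)

α = atan 0.1 = 5.71°;  2α = 11.42°
n_0 = (+0.6226, -0.7825)
n_1 = (+0.9580, -0.2867)
n_2 = (+0.9595, +0.2816)
n_3 = (+0.3855, +0.9227)
n_4 = (-0.6016, +0.7988)
n_5 = (-0.7917, -0.6109)
  (0,1): δ = 145.17°  ·
  (0,2): δ = 112.15°  ·
  (0,3): δ = 61.18°  ·
  (0,4): δ = 1.52°  ✓
  (0,5): δ = 89.15°  ·
  (1,2): δ = 146.98°  ·
  (1,3): δ = 96.01°  ·
  (1,4): δ = 36.35°  ·
  (1,5): δ = 54.32°  ·
  (2,3): δ = 129.03°  ·
  (2,4): δ = 69.37°  ·
  (2,5): δ = 21.30°  ·
  (3,4): δ = 120.34°  ·
  (3,5): δ = 29.67°  ·
  (4,5): δ = 89.33°  ·
antipodal pairs: 1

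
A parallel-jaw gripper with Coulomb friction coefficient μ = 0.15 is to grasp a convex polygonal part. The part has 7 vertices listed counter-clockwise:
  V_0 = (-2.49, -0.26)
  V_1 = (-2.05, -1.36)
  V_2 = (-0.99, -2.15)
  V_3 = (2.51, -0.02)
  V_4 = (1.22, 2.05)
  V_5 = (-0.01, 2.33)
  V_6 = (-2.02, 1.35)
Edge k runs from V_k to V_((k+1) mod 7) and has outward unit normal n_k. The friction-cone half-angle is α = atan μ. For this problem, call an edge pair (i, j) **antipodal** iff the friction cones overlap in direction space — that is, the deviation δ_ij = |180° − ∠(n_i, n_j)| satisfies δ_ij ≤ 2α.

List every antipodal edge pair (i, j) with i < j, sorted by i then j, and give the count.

count = 2; pairs: (0,3), (2,5)

α = atan 0.15 = 8.53°;  2α = 17.06°
n_0 = (-0.9285, -0.3714)
n_1 = (-0.5976, -0.8018)
n_2 = (+0.5199, -0.8542)
n_3 = (+0.8487, +0.5289)
n_4 = (+0.2220, +0.9751)
n_5 = (-0.4382, +0.8989)
n_6 = (-0.9599, +0.2802)
  (0,1): δ = 148.50°  ·
  (0,2): δ = 80.48°  ·
  (0,3): δ = 10.13°  ✓
  (0,4): δ = 55.37°  ·
  (0,5): δ = 94.19°  ·
  (0,6): δ = 141.92°  ·
  (1,2): δ = 111.98°  ·
  (1,3): δ = 21.37°  ·
  (1,4): δ = 23.87°  ·
  (1,5): δ = 62.69°  ·
  (1,6): δ = 110.42°  ·
  (2,3): δ = 89.39°  ·
  (2,4): δ = 44.15°  ·
  (2,5): δ = 5.33°  ✓
  (2,6): δ = 42.40°  ·
  (3,4): δ = 134.76°  ·
  (3,5): δ = 95.94°  ·
  (3,6): δ = 48.20°  ·
  (4,5): δ = 141.18°  ·
  (4,6): δ = 93.45°  ·
  (5,6): δ = 132.27°  ·
antipodal pairs: 2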